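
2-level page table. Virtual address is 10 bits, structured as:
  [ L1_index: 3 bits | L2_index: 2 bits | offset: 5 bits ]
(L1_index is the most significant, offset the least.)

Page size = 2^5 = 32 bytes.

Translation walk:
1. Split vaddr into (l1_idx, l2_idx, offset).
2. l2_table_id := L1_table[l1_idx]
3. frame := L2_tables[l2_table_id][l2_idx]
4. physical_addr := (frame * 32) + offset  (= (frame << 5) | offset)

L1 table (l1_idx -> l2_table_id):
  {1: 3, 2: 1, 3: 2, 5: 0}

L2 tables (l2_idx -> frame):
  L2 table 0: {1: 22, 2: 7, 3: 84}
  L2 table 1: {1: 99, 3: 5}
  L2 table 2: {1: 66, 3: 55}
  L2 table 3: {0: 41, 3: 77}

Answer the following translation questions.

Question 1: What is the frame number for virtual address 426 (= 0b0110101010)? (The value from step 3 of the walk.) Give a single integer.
Answer: 66

Derivation:
vaddr = 426: l1_idx=3, l2_idx=1
L1[3] = 2; L2[2][1] = 66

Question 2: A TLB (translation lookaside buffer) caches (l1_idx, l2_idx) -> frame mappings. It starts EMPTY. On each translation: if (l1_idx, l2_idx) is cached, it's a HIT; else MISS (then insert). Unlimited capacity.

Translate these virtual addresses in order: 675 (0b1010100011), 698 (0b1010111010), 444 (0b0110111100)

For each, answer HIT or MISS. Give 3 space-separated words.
Answer: MISS HIT MISS

Derivation:
vaddr=675: (5,1) not in TLB -> MISS, insert
vaddr=698: (5,1) in TLB -> HIT
vaddr=444: (3,1) not in TLB -> MISS, insert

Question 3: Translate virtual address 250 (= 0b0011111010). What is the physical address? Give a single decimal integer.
vaddr = 250 = 0b0011111010
Split: l1_idx=1, l2_idx=3, offset=26
L1[1] = 3
L2[3][3] = 77
paddr = 77 * 32 + 26 = 2490

Answer: 2490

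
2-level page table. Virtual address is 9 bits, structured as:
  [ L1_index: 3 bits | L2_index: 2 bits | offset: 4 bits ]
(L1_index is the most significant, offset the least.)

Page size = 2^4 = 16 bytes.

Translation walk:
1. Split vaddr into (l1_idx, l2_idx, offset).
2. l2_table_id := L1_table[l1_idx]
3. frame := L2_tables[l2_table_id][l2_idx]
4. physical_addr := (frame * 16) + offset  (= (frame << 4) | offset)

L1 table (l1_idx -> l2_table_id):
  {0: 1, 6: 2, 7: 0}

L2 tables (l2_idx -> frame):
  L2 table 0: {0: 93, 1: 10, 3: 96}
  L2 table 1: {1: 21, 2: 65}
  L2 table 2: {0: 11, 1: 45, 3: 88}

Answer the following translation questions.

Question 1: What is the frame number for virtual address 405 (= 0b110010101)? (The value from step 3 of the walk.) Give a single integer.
Answer: 45

Derivation:
vaddr = 405: l1_idx=6, l2_idx=1
L1[6] = 2; L2[2][1] = 45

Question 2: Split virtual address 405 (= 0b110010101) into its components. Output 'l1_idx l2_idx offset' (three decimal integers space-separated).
Answer: 6 1 5

Derivation:
vaddr = 405 = 0b110010101
  top 3 bits -> l1_idx = 6
  next 2 bits -> l2_idx = 1
  bottom 4 bits -> offset = 5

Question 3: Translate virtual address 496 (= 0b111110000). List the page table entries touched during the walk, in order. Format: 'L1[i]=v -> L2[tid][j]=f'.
Answer: L1[7]=0 -> L2[0][3]=96

Derivation:
vaddr = 496 = 0b111110000
Split: l1_idx=7, l2_idx=3, offset=0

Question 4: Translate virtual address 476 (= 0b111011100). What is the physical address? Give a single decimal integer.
vaddr = 476 = 0b111011100
Split: l1_idx=7, l2_idx=1, offset=12
L1[7] = 0
L2[0][1] = 10
paddr = 10 * 16 + 12 = 172

Answer: 172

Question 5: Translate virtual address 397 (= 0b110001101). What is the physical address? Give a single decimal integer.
vaddr = 397 = 0b110001101
Split: l1_idx=6, l2_idx=0, offset=13
L1[6] = 2
L2[2][0] = 11
paddr = 11 * 16 + 13 = 189

Answer: 189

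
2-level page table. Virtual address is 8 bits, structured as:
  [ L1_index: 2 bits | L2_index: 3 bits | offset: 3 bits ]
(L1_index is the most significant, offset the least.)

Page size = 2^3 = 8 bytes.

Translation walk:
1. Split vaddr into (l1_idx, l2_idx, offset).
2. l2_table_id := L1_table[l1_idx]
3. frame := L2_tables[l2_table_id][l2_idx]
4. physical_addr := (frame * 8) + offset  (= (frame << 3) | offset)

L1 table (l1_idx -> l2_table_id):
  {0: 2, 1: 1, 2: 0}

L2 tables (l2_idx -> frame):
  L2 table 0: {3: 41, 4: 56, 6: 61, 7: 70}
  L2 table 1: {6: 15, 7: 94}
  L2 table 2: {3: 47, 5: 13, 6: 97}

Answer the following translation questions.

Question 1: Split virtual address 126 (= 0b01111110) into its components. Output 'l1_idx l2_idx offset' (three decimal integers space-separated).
vaddr = 126 = 0b01111110
  top 2 bits -> l1_idx = 1
  next 3 bits -> l2_idx = 7
  bottom 3 bits -> offset = 6

Answer: 1 7 6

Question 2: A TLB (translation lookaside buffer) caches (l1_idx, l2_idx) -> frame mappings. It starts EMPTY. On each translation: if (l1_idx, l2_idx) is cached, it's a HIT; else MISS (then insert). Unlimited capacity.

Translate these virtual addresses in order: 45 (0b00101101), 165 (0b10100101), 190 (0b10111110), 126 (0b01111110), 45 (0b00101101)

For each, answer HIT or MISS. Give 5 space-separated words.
Answer: MISS MISS MISS MISS HIT

Derivation:
vaddr=45: (0,5) not in TLB -> MISS, insert
vaddr=165: (2,4) not in TLB -> MISS, insert
vaddr=190: (2,7) not in TLB -> MISS, insert
vaddr=126: (1,7) not in TLB -> MISS, insert
vaddr=45: (0,5) in TLB -> HIT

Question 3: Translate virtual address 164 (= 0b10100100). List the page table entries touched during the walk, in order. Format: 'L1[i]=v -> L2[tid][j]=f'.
vaddr = 164 = 0b10100100
Split: l1_idx=2, l2_idx=4, offset=4

Answer: L1[2]=0 -> L2[0][4]=56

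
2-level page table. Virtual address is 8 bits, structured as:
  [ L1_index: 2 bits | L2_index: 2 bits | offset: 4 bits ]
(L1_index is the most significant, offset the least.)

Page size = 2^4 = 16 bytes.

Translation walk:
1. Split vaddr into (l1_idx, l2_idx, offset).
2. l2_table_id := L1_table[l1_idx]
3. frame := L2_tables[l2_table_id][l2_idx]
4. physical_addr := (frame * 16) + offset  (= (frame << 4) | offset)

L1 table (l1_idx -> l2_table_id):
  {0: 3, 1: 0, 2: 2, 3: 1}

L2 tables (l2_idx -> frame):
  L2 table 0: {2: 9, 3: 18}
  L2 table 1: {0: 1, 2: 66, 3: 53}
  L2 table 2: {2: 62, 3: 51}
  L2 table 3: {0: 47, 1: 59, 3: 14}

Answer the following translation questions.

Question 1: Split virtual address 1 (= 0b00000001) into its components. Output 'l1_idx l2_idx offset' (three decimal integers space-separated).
vaddr = 1 = 0b00000001
  top 2 bits -> l1_idx = 0
  next 2 bits -> l2_idx = 0
  bottom 4 bits -> offset = 1

Answer: 0 0 1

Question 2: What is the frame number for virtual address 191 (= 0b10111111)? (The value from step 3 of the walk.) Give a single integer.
vaddr = 191: l1_idx=2, l2_idx=3
L1[2] = 2; L2[2][3] = 51

Answer: 51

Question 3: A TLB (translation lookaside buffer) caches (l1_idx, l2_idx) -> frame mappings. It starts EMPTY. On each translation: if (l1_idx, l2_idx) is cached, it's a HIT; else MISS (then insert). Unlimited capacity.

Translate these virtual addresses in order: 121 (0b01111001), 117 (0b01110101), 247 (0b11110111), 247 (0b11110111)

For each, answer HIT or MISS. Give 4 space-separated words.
vaddr=121: (1,3) not in TLB -> MISS, insert
vaddr=117: (1,3) in TLB -> HIT
vaddr=247: (3,3) not in TLB -> MISS, insert
vaddr=247: (3,3) in TLB -> HIT

Answer: MISS HIT MISS HIT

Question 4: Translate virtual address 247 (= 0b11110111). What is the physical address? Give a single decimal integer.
Answer: 855

Derivation:
vaddr = 247 = 0b11110111
Split: l1_idx=3, l2_idx=3, offset=7
L1[3] = 1
L2[1][3] = 53
paddr = 53 * 16 + 7 = 855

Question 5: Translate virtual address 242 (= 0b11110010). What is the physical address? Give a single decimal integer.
Answer: 850

Derivation:
vaddr = 242 = 0b11110010
Split: l1_idx=3, l2_idx=3, offset=2
L1[3] = 1
L2[1][3] = 53
paddr = 53 * 16 + 2 = 850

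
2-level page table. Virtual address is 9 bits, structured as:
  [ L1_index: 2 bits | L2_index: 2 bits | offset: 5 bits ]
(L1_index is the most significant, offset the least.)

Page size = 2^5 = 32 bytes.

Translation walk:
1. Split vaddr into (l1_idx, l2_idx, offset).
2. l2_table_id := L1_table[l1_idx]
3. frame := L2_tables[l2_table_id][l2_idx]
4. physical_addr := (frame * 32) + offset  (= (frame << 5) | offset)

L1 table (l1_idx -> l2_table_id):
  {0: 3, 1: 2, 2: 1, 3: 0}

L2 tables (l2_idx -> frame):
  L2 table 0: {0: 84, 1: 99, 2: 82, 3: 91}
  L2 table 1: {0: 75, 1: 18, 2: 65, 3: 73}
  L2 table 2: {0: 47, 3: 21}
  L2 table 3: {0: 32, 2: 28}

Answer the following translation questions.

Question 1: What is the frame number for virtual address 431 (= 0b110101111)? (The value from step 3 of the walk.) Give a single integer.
Answer: 99

Derivation:
vaddr = 431: l1_idx=3, l2_idx=1
L1[3] = 0; L2[0][1] = 99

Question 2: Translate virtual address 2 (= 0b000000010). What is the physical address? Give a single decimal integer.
vaddr = 2 = 0b000000010
Split: l1_idx=0, l2_idx=0, offset=2
L1[0] = 3
L2[3][0] = 32
paddr = 32 * 32 + 2 = 1026

Answer: 1026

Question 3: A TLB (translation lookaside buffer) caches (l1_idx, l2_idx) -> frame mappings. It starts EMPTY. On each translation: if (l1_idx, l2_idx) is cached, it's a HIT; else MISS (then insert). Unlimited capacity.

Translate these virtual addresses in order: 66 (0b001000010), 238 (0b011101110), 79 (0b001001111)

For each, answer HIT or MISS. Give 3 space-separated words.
vaddr=66: (0,2) not in TLB -> MISS, insert
vaddr=238: (1,3) not in TLB -> MISS, insert
vaddr=79: (0,2) in TLB -> HIT

Answer: MISS MISS HIT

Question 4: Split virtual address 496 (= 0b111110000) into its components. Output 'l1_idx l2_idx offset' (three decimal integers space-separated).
Answer: 3 3 16

Derivation:
vaddr = 496 = 0b111110000
  top 2 bits -> l1_idx = 3
  next 2 bits -> l2_idx = 3
  bottom 5 bits -> offset = 16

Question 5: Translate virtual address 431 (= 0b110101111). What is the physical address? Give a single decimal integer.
Answer: 3183

Derivation:
vaddr = 431 = 0b110101111
Split: l1_idx=3, l2_idx=1, offset=15
L1[3] = 0
L2[0][1] = 99
paddr = 99 * 32 + 15 = 3183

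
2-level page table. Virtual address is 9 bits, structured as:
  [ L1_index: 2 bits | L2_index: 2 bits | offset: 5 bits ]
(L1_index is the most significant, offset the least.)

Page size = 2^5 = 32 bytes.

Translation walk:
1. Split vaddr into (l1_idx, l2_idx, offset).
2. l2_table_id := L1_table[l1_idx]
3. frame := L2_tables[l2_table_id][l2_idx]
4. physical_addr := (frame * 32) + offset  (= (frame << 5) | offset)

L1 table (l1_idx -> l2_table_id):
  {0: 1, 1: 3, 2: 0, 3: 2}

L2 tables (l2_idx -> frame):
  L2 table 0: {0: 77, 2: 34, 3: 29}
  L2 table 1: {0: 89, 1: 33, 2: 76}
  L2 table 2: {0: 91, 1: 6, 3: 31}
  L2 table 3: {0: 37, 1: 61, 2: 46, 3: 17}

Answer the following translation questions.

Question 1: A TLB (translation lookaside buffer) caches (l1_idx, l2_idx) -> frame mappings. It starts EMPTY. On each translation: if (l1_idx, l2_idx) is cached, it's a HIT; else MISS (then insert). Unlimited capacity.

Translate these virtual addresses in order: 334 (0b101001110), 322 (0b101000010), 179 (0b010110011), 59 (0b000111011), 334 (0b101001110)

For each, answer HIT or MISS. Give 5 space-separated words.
vaddr=334: (2,2) not in TLB -> MISS, insert
vaddr=322: (2,2) in TLB -> HIT
vaddr=179: (1,1) not in TLB -> MISS, insert
vaddr=59: (0,1) not in TLB -> MISS, insert
vaddr=334: (2,2) in TLB -> HIT

Answer: MISS HIT MISS MISS HIT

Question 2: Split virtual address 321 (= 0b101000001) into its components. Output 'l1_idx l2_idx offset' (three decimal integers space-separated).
Answer: 2 2 1

Derivation:
vaddr = 321 = 0b101000001
  top 2 bits -> l1_idx = 2
  next 2 bits -> l2_idx = 2
  bottom 5 bits -> offset = 1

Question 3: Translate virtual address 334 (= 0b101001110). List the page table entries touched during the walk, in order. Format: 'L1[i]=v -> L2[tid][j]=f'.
Answer: L1[2]=0 -> L2[0][2]=34

Derivation:
vaddr = 334 = 0b101001110
Split: l1_idx=2, l2_idx=2, offset=14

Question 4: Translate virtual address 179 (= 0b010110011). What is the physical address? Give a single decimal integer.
Answer: 1971

Derivation:
vaddr = 179 = 0b010110011
Split: l1_idx=1, l2_idx=1, offset=19
L1[1] = 3
L2[3][1] = 61
paddr = 61 * 32 + 19 = 1971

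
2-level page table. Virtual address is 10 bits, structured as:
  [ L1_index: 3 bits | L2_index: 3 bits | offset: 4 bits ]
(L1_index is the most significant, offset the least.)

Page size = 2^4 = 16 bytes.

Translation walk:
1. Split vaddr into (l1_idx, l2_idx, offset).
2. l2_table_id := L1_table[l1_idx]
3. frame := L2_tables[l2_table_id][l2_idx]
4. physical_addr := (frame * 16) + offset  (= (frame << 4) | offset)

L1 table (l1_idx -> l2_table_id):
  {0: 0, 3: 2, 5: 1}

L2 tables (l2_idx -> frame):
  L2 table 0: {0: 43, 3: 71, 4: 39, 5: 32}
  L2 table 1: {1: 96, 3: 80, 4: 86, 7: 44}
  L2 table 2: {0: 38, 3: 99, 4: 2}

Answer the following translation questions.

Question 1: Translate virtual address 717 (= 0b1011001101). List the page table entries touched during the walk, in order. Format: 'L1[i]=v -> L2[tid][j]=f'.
Answer: L1[5]=1 -> L2[1][4]=86

Derivation:
vaddr = 717 = 0b1011001101
Split: l1_idx=5, l2_idx=4, offset=13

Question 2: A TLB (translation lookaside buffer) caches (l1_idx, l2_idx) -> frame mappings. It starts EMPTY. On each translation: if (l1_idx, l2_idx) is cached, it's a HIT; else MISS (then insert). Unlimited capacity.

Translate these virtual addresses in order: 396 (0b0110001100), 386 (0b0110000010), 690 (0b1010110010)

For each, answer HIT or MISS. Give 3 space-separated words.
vaddr=396: (3,0) not in TLB -> MISS, insert
vaddr=386: (3,0) in TLB -> HIT
vaddr=690: (5,3) not in TLB -> MISS, insert

Answer: MISS HIT MISS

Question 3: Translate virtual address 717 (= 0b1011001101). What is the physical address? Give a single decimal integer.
vaddr = 717 = 0b1011001101
Split: l1_idx=5, l2_idx=4, offset=13
L1[5] = 1
L2[1][4] = 86
paddr = 86 * 16 + 13 = 1389

Answer: 1389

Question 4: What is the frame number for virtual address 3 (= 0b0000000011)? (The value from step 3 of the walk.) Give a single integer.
Answer: 43

Derivation:
vaddr = 3: l1_idx=0, l2_idx=0
L1[0] = 0; L2[0][0] = 43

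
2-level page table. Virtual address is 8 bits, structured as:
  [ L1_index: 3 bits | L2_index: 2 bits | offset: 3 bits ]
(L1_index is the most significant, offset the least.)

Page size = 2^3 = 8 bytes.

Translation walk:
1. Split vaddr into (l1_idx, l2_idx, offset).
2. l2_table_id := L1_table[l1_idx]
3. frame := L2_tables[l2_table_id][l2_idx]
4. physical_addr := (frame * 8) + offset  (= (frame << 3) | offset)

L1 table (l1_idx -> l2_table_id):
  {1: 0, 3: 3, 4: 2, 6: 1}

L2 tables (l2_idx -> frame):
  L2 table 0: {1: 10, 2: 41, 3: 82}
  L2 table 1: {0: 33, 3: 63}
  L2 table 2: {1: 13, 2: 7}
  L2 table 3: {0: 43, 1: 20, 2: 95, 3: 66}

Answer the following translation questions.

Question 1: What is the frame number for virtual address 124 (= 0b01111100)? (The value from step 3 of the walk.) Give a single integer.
vaddr = 124: l1_idx=3, l2_idx=3
L1[3] = 3; L2[3][3] = 66

Answer: 66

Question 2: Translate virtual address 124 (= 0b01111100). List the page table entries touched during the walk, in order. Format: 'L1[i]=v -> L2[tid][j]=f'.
vaddr = 124 = 0b01111100
Split: l1_idx=3, l2_idx=3, offset=4

Answer: L1[3]=3 -> L2[3][3]=66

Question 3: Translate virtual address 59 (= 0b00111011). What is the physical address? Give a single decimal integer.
vaddr = 59 = 0b00111011
Split: l1_idx=1, l2_idx=3, offset=3
L1[1] = 0
L2[0][3] = 82
paddr = 82 * 8 + 3 = 659

Answer: 659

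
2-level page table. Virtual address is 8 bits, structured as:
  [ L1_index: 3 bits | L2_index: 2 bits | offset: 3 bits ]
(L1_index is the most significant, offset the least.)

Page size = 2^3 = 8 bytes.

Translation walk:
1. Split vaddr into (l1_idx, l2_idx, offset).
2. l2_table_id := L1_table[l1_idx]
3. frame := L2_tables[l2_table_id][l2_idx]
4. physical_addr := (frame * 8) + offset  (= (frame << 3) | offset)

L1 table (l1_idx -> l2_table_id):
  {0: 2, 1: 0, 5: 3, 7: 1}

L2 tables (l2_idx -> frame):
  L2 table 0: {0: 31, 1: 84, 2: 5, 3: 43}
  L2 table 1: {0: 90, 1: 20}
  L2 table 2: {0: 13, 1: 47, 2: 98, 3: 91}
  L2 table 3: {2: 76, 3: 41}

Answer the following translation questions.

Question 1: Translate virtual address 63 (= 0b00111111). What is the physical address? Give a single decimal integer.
Answer: 351

Derivation:
vaddr = 63 = 0b00111111
Split: l1_idx=1, l2_idx=3, offset=7
L1[1] = 0
L2[0][3] = 43
paddr = 43 * 8 + 7 = 351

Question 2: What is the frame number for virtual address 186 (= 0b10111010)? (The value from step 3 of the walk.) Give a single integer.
vaddr = 186: l1_idx=5, l2_idx=3
L1[5] = 3; L2[3][3] = 41

Answer: 41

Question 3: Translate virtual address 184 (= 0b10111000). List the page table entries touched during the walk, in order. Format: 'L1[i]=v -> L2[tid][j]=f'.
vaddr = 184 = 0b10111000
Split: l1_idx=5, l2_idx=3, offset=0

Answer: L1[5]=3 -> L2[3][3]=41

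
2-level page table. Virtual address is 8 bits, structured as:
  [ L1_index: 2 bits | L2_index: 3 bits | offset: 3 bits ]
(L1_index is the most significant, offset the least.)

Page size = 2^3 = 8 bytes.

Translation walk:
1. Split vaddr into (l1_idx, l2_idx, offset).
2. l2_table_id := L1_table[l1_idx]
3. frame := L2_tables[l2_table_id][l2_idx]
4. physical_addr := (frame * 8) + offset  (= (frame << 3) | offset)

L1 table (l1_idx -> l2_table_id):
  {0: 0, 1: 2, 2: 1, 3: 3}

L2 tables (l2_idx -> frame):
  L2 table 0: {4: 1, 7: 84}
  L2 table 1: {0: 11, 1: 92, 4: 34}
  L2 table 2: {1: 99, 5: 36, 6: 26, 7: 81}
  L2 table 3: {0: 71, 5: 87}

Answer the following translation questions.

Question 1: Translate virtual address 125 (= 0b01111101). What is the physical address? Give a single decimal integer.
Answer: 653

Derivation:
vaddr = 125 = 0b01111101
Split: l1_idx=1, l2_idx=7, offset=5
L1[1] = 2
L2[2][7] = 81
paddr = 81 * 8 + 5 = 653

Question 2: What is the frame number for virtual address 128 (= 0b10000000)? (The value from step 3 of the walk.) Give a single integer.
Answer: 11

Derivation:
vaddr = 128: l1_idx=2, l2_idx=0
L1[2] = 1; L2[1][0] = 11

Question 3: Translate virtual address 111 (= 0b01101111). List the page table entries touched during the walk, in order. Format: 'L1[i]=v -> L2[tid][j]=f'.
Answer: L1[1]=2 -> L2[2][5]=36

Derivation:
vaddr = 111 = 0b01101111
Split: l1_idx=1, l2_idx=5, offset=7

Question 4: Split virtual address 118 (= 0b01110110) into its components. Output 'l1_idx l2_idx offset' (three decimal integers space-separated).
vaddr = 118 = 0b01110110
  top 2 bits -> l1_idx = 1
  next 3 bits -> l2_idx = 6
  bottom 3 bits -> offset = 6

Answer: 1 6 6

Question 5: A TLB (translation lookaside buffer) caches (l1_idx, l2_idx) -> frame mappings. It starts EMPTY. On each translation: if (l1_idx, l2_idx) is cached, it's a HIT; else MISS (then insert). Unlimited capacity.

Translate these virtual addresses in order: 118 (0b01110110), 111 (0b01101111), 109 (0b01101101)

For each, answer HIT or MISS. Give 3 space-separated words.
vaddr=118: (1,6) not in TLB -> MISS, insert
vaddr=111: (1,5) not in TLB -> MISS, insert
vaddr=109: (1,5) in TLB -> HIT

Answer: MISS MISS HIT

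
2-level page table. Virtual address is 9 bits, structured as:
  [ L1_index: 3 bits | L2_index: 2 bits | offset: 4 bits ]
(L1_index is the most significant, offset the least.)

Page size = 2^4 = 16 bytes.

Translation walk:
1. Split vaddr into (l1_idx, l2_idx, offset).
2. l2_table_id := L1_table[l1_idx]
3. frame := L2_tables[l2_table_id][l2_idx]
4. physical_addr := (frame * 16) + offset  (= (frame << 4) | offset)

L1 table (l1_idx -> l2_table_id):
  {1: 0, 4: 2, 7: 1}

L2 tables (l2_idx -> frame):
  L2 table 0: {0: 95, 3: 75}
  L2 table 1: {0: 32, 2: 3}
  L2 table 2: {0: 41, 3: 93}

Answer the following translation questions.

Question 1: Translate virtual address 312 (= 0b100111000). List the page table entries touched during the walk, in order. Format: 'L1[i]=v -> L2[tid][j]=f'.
vaddr = 312 = 0b100111000
Split: l1_idx=4, l2_idx=3, offset=8

Answer: L1[4]=2 -> L2[2][3]=93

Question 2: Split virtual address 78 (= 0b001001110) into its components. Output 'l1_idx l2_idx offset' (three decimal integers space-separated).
vaddr = 78 = 0b001001110
  top 3 bits -> l1_idx = 1
  next 2 bits -> l2_idx = 0
  bottom 4 bits -> offset = 14

Answer: 1 0 14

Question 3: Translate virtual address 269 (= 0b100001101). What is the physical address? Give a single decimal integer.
Answer: 669

Derivation:
vaddr = 269 = 0b100001101
Split: l1_idx=4, l2_idx=0, offset=13
L1[4] = 2
L2[2][0] = 41
paddr = 41 * 16 + 13 = 669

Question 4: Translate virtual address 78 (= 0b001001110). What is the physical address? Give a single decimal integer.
vaddr = 78 = 0b001001110
Split: l1_idx=1, l2_idx=0, offset=14
L1[1] = 0
L2[0][0] = 95
paddr = 95 * 16 + 14 = 1534

Answer: 1534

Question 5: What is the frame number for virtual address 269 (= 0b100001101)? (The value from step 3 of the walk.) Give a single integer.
vaddr = 269: l1_idx=4, l2_idx=0
L1[4] = 2; L2[2][0] = 41

Answer: 41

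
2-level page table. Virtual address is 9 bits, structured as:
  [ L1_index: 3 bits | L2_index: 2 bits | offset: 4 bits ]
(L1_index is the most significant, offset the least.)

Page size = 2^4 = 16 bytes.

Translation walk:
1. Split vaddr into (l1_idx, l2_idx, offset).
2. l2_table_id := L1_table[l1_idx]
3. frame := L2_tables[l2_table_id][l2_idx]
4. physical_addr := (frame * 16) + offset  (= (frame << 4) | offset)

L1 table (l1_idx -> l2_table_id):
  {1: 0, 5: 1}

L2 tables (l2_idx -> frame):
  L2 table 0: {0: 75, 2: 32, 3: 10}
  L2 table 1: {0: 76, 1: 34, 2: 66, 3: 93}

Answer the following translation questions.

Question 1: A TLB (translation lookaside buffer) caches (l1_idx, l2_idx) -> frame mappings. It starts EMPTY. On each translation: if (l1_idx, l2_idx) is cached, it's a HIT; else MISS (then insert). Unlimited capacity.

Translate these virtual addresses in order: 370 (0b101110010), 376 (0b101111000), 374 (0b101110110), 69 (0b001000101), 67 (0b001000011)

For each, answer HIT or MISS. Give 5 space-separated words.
vaddr=370: (5,3) not in TLB -> MISS, insert
vaddr=376: (5,3) in TLB -> HIT
vaddr=374: (5,3) in TLB -> HIT
vaddr=69: (1,0) not in TLB -> MISS, insert
vaddr=67: (1,0) in TLB -> HIT

Answer: MISS HIT HIT MISS HIT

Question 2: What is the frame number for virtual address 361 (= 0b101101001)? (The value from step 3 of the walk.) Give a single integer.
vaddr = 361: l1_idx=5, l2_idx=2
L1[5] = 1; L2[1][2] = 66

Answer: 66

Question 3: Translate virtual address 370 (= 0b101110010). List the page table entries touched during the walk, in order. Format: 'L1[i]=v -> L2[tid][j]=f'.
Answer: L1[5]=1 -> L2[1][3]=93

Derivation:
vaddr = 370 = 0b101110010
Split: l1_idx=5, l2_idx=3, offset=2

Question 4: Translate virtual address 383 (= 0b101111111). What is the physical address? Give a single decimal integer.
Answer: 1503

Derivation:
vaddr = 383 = 0b101111111
Split: l1_idx=5, l2_idx=3, offset=15
L1[5] = 1
L2[1][3] = 93
paddr = 93 * 16 + 15 = 1503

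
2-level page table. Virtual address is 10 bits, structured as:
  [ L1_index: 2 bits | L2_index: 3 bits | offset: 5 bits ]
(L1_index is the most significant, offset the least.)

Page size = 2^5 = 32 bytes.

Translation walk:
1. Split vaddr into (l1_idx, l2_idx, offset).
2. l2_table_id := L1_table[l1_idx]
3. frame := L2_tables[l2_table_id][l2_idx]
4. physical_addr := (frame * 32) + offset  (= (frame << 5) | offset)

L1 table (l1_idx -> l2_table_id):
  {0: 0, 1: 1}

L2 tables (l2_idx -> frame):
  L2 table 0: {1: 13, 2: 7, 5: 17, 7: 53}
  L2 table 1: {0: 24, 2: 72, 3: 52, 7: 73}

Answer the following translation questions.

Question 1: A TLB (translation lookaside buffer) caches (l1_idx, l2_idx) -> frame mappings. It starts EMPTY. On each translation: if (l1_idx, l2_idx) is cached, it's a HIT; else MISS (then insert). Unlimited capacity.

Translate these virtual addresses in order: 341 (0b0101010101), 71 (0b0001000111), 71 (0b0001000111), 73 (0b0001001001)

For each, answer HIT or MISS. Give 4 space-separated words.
Answer: MISS MISS HIT HIT

Derivation:
vaddr=341: (1,2) not in TLB -> MISS, insert
vaddr=71: (0,2) not in TLB -> MISS, insert
vaddr=71: (0,2) in TLB -> HIT
vaddr=73: (0,2) in TLB -> HIT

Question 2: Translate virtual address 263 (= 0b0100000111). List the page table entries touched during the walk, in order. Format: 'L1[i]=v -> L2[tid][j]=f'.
vaddr = 263 = 0b0100000111
Split: l1_idx=1, l2_idx=0, offset=7

Answer: L1[1]=1 -> L2[1][0]=24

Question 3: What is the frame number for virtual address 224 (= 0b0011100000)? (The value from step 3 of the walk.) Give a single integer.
vaddr = 224: l1_idx=0, l2_idx=7
L1[0] = 0; L2[0][7] = 53

Answer: 53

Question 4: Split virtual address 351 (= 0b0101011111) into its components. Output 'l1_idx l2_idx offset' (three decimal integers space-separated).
vaddr = 351 = 0b0101011111
  top 2 bits -> l1_idx = 1
  next 3 bits -> l2_idx = 2
  bottom 5 bits -> offset = 31

Answer: 1 2 31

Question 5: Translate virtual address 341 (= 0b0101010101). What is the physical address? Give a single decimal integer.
Answer: 2325

Derivation:
vaddr = 341 = 0b0101010101
Split: l1_idx=1, l2_idx=2, offset=21
L1[1] = 1
L2[1][2] = 72
paddr = 72 * 32 + 21 = 2325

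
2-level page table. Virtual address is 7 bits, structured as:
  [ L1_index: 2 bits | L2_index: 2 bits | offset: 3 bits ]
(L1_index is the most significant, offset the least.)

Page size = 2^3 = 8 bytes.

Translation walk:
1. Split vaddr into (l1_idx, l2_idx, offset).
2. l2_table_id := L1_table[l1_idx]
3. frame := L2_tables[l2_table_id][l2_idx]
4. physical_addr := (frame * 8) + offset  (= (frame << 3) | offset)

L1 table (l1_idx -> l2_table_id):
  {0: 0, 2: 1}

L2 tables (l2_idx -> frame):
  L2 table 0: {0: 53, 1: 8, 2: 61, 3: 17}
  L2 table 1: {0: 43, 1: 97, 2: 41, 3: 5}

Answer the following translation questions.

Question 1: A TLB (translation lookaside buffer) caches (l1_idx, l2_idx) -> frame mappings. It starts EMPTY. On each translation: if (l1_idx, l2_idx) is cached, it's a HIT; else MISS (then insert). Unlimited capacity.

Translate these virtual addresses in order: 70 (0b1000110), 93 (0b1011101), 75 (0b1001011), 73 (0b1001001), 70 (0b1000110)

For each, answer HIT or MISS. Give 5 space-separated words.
Answer: MISS MISS MISS HIT HIT

Derivation:
vaddr=70: (2,0) not in TLB -> MISS, insert
vaddr=93: (2,3) not in TLB -> MISS, insert
vaddr=75: (2,1) not in TLB -> MISS, insert
vaddr=73: (2,1) in TLB -> HIT
vaddr=70: (2,0) in TLB -> HIT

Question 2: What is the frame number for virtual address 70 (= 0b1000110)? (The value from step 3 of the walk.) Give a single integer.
vaddr = 70: l1_idx=2, l2_idx=0
L1[2] = 1; L2[1][0] = 43

Answer: 43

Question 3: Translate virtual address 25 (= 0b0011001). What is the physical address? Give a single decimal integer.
Answer: 137

Derivation:
vaddr = 25 = 0b0011001
Split: l1_idx=0, l2_idx=3, offset=1
L1[0] = 0
L2[0][3] = 17
paddr = 17 * 8 + 1 = 137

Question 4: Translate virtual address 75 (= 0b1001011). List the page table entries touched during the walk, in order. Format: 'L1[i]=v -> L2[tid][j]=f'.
Answer: L1[2]=1 -> L2[1][1]=97

Derivation:
vaddr = 75 = 0b1001011
Split: l1_idx=2, l2_idx=1, offset=3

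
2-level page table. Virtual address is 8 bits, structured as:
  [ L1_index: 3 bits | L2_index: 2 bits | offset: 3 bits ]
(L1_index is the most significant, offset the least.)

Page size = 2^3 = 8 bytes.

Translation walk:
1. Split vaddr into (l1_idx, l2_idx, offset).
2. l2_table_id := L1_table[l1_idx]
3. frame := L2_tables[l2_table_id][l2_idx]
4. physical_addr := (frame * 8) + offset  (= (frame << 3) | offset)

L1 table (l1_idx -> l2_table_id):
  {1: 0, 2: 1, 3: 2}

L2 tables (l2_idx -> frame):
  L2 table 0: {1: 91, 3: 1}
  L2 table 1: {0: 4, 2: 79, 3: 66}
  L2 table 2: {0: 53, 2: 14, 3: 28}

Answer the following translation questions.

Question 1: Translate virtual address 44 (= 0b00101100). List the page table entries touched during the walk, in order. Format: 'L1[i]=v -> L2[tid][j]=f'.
vaddr = 44 = 0b00101100
Split: l1_idx=1, l2_idx=1, offset=4

Answer: L1[1]=0 -> L2[0][1]=91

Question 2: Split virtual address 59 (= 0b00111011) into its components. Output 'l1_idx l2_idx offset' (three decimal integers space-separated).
Answer: 1 3 3

Derivation:
vaddr = 59 = 0b00111011
  top 3 bits -> l1_idx = 1
  next 2 bits -> l2_idx = 3
  bottom 3 bits -> offset = 3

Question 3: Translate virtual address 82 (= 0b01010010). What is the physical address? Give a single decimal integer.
vaddr = 82 = 0b01010010
Split: l1_idx=2, l2_idx=2, offset=2
L1[2] = 1
L2[1][2] = 79
paddr = 79 * 8 + 2 = 634

Answer: 634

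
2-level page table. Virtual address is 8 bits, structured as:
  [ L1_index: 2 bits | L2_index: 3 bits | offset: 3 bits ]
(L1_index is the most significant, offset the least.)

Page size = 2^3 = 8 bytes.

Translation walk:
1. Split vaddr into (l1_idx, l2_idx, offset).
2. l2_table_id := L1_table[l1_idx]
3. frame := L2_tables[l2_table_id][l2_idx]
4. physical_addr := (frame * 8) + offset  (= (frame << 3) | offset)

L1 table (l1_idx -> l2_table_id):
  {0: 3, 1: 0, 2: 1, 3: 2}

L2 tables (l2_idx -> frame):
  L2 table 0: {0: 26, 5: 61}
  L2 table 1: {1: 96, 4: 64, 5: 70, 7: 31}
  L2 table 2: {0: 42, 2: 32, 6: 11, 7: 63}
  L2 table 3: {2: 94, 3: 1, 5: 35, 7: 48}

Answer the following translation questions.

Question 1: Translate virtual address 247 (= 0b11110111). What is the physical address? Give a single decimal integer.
vaddr = 247 = 0b11110111
Split: l1_idx=3, l2_idx=6, offset=7
L1[3] = 2
L2[2][6] = 11
paddr = 11 * 8 + 7 = 95

Answer: 95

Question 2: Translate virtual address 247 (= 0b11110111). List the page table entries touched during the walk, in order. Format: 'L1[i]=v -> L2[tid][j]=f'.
Answer: L1[3]=2 -> L2[2][6]=11

Derivation:
vaddr = 247 = 0b11110111
Split: l1_idx=3, l2_idx=6, offset=7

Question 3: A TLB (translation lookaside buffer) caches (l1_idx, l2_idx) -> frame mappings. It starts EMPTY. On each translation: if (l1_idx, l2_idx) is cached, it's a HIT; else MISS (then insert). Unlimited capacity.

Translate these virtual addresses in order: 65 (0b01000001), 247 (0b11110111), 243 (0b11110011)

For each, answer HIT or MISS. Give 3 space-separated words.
vaddr=65: (1,0) not in TLB -> MISS, insert
vaddr=247: (3,6) not in TLB -> MISS, insert
vaddr=243: (3,6) in TLB -> HIT

Answer: MISS MISS HIT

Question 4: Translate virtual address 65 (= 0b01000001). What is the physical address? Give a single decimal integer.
vaddr = 65 = 0b01000001
Split: l1_idx=1, l2_idx=0, offset=1
L1[1] = 0
L2[0][0] = 26
paddr = 26 * 8 + 1 = 209

Answer: 209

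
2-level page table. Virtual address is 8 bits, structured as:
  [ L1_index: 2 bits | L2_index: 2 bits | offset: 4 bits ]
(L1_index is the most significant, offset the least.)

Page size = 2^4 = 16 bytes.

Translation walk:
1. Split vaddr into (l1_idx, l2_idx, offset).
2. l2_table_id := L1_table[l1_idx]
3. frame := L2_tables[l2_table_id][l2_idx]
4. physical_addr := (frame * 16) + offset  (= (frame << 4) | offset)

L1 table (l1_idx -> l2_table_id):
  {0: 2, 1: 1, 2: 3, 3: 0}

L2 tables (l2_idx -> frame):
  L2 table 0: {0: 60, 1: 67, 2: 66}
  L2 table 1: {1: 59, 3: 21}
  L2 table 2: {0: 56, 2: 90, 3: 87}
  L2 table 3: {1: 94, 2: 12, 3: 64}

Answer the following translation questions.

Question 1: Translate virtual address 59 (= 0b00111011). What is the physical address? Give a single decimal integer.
Answer: 1403

Derivation:
vaddr = 59 = 0b00111011
Split: l1_idx=0, l2_idx=3, offset=11
L1[0] = 2
L2[2][3] = 87
paddr = 87 * 16 + 11 = 1403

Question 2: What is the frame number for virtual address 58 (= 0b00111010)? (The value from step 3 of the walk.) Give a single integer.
Answer: 87

Derivation:
vaddr = 58: l1_idx=0, l2_idx=3
L1[0] = 2; L2[2][3] = 87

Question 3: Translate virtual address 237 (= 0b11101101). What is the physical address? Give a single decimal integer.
Answer: 1069

Derivation:
vaddr = 237 = 0b11101101
Split: l1_idx=3, l2_idx=2, offset=13
L1[3] = 0
L2[0][2] = 66
paddr = 66 * 16 + 13 = 1069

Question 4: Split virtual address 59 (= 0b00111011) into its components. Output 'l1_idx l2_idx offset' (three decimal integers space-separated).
vaddr = 59 = 0b00111011
  top 2 bits -> l1_idx = 0
  next 2 bits -> l2_idx = 3
  bottom 4 bits -> offset = 11

Answer: 0 3 11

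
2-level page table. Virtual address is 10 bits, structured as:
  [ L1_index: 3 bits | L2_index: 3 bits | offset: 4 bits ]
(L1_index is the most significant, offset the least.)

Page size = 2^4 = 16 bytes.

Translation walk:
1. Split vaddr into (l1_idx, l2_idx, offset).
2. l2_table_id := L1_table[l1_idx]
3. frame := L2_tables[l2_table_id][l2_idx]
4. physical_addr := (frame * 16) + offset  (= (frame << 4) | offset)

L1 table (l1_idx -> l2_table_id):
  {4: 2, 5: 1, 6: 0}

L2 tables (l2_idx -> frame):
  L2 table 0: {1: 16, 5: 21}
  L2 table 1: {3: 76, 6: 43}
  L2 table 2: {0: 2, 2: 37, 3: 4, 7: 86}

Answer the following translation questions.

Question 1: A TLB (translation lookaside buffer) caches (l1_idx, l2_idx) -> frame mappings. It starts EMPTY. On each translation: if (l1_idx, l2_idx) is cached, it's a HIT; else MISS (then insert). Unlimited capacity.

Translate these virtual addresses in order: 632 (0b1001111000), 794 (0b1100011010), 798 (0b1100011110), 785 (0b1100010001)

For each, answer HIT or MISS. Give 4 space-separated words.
Answer: MISS MISS HIT HIT

Derivation:
vaddr=632: (4,7) not in TLB -> MISS, insert
vaddr=794: (6,1) not in TLB -> MISS, insert
vaddr=798: (6,1) in TLB -> HIT
vaddr=785: (6,1) in TLB -> HIT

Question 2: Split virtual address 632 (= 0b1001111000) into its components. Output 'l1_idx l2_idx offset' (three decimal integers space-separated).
Answer: 4 7 8

Derivation:
vaddr = 632 = 0b1001111000
  top 3 bits -> l1_idx = 4
  next 3 bits -> l2_idx = 7
  bottom 4 bits -> offset = 8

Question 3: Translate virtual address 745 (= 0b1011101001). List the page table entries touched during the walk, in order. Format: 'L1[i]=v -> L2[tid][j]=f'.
Answer: L1[5]=1 -> L2[1][6]=43

Derivation:
vaddr = 745 = 0b1011101001
Split: l1_idx=5, l2_idx=6, offset=9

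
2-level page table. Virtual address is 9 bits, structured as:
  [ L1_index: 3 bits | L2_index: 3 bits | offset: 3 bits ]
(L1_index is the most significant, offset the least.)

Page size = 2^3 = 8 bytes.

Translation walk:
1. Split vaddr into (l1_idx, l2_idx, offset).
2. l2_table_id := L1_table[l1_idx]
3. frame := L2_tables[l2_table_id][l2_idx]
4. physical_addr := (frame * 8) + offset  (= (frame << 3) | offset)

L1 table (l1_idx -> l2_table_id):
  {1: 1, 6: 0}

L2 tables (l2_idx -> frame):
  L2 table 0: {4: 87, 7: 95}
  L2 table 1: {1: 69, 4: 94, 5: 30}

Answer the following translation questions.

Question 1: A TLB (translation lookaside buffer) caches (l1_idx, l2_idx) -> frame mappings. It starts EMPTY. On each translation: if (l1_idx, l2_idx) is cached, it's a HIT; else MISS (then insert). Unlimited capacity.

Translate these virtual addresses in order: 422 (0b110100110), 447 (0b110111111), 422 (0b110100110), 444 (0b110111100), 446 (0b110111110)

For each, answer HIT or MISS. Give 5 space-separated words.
Answer: MISS MISS HIT HIT HIT

Derivation:
vaddr=422: (6,4) not in TLB -> MISS, insert
vaddr=447: (6,7) not in TLB -> MISS, insert
vaddr=422: (6,4) in TLB -> HIT
vaddr=444: (6,7) in TLB -> HIT
vaddr=446: (6,7) in TLB -> HIT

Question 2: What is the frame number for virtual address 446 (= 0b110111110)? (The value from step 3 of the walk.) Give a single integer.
Answer: 95

Derivation:
vaddr = 446: l1_idx=6, l2_idx=7
L1[6] = 0; L2[0][7] = 95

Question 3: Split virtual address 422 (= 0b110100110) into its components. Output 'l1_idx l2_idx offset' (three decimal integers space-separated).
vaddr = 422 = 0b110100110
  top 3 bits -> l1_idx = 6
  next 3 bits -> l2_idx = 4
  bottom 3 bits -> offset = 6

Answer: 6 4 6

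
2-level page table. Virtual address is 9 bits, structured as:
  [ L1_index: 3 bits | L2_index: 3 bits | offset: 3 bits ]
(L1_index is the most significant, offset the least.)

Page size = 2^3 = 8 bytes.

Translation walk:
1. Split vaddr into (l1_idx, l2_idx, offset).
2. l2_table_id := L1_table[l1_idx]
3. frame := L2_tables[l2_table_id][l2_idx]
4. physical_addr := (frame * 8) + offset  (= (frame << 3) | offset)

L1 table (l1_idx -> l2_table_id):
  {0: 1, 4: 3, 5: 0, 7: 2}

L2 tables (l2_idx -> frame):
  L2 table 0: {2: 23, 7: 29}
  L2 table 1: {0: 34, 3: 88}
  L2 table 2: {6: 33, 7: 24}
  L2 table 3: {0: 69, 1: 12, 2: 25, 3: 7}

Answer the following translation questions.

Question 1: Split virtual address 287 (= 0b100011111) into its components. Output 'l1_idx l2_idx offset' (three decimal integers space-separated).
vaddr = 287 = 0b100011111
  top 3 bits -> l1_idx = 4
  next 3 bits -> l2_idx = 3
  bottom 3 bits -> offset = 7

Answer: 4 3 7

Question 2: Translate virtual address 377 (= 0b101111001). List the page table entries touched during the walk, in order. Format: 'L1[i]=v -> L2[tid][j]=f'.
vaddr = 377 = 0b101111001
Split: l1_idx=5, l2_idx=7, offset=1

Answer: L1[5]=0 -> L2[0][7]=29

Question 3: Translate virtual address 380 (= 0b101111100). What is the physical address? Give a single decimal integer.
Answer: 236

Derivation:
vaddr = 380 = 0b101111100
Split: l1_idx=5, l2_idx=7, offset=4
L1[5] = 0
L2[0][7] = 29
paddr = 29 * 8 + 4 = 236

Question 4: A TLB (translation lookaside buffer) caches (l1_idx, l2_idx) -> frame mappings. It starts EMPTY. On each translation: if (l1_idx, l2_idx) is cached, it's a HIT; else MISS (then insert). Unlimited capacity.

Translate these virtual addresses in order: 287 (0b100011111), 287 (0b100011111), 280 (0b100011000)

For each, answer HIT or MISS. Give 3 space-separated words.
Answer: MISS HIT HIT

Derivation:
vaddr=287: (4,3) not in TLB -> MISS, insert
vaddr=287: (4,3) in TLB -> HIT
vaddr=280: (4,3) in TLB -> HIT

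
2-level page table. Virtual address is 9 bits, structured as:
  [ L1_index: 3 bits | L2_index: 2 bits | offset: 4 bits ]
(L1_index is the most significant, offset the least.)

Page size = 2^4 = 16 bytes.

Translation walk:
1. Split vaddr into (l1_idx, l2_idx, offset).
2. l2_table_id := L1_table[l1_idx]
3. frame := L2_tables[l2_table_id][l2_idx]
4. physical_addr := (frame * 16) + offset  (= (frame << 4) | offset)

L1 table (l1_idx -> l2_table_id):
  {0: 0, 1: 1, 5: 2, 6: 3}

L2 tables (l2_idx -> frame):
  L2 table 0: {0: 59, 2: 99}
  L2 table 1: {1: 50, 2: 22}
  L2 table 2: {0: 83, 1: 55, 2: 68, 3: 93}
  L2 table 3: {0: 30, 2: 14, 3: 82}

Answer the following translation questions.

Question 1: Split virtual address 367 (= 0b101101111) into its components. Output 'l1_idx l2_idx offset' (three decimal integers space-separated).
Answer: 5 2 15

Derivation:
vaddr = 367 = 0b101101111
  top 3 bits -> l1_idx = 5
  next 2 bits -> l2_idx = 2
  bottom 4 bits -> offset = 15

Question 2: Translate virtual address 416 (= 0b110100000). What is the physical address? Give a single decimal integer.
Answer: 224

Derivation:
vaddr = 416 = 0b110100000
Split: l1_idx=6, l2_idx=2, offset=0
L1[6] = 3
L2[3][2] = 14
paddr = 14 * 16 + 0 = 224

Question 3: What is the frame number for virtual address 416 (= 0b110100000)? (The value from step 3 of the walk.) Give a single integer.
vaddr = 416: l1_idx=6, l2_idx=2
L1[6] = 3; L2[3][2] = 14

Answer: 14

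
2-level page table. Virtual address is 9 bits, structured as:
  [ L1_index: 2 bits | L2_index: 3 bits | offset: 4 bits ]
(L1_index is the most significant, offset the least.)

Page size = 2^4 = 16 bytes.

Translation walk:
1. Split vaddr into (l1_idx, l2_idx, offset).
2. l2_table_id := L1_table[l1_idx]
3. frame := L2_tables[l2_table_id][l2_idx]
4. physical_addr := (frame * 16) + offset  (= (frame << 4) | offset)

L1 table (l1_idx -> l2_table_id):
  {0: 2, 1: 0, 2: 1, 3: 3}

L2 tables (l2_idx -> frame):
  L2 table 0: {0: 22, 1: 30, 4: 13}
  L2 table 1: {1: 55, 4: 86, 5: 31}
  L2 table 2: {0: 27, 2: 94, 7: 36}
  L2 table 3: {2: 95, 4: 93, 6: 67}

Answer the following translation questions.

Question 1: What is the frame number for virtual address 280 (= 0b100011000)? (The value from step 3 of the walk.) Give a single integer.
Answer: 55

Derivation:
vaddr = 280: l1_idx=2, l2_idx=1
L1[2] = 1; L2[1][1] = 55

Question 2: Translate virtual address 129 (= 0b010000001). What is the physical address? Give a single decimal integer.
vaddr = 129 = 0b010000001
Split: l1_idx=1, l2_idx=0, offset=1
L1[1] = 0
L2[0][0] = 22
paddr = 22 * 16 + 1 = 353

Answer: 353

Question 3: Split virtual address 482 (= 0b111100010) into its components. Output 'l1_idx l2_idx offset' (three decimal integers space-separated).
Answer: 3 6 2

Derivation:
vaddr = 482 = 0b111100010
  top 2 bits -> l1_idx = 3
  next 3 bits -> l2_idx = 6
  bottom 4 bits -> offset = 2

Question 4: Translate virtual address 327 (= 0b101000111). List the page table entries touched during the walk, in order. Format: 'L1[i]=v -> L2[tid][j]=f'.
vaddr = 327 = 0b101000111
Split: l1_idx=2, l2_idx=4, offset=7

Answer: L1[2]=1 -> L2[1][4]=86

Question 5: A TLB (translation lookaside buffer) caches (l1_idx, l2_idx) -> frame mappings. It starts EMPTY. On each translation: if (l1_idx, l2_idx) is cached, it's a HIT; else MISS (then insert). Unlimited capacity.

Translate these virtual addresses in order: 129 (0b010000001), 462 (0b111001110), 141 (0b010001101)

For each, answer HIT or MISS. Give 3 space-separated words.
Answer: MISS MISS HIT

Derivation:
vaddr=129: (1,0) not in TLB -> MISS, insert
vaddr=462: (3,4) not in TLB -> MISS, insert
vaddr=141: (1,0) in TLB -> HIT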